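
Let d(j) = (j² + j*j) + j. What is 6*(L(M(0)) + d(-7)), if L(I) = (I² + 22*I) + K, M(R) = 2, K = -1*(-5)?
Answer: 864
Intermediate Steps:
K = 5
d(j) = j + 2*j² (d(j) = (j² + j²) + j = 2*j² + j = j + 2*j²)
L(I) = 5 + I² + 22*I (L(I) = (I² + 22*I) + 5 = 5 + I² + 22*I)
6*(L(M(0)) + d(-7)) = 6*((5 + 2² + 22*2) - 7*(1 + 2*(-7))) = 6*((5 + 4 + 44) - 7*(1 - 14)) = 6*(53 - 7*(-13)) = 6*(53 + 91) = 6*144 = 864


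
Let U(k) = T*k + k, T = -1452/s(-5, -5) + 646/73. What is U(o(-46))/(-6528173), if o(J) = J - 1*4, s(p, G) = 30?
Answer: -140710/476556629 ≈ -0.00029526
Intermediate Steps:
o(J) = -4 + J (o(J) = J - 4 = -4 + J)
T = -14436/365 (T = -1452/30 + 646/73 = -1452*1/30 + 646*(1/73) = -242/5 + 646/73 = -14436/365 ≈ -39.551)
U(k) = -14071*k/365 (U(k) = -14436*k/365 + k = -14071*k/365)
U(o(-46))/(-6528173) = -14071*(-4 - 46)/365/(-6528173) = -14071/365*(-50)*(-1/6528173) = (140710/73)*(-1/6528173) = -140710/476556629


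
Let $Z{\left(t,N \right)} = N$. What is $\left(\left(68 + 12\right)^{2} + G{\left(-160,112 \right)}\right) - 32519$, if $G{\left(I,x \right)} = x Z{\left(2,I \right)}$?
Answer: $-44039$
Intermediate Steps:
$G{\left(I,x \right)} = I x$ ($G{\left(I,x \right)} = x I = I x$)
$\left(\left(68 + 12\right)^{2} + G{\left(-160,112 \right)}\right) - 32519 = \left(\left(68 + 12\right)^{2} - 17920\right) - 32519 = \left(80^{2} - 17920\right) - 32519 = \left(6400 - 17920\right) - 32519 = -11520 - 32519 = -44039$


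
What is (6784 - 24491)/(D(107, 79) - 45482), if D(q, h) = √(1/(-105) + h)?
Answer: 42280863135/108602142863 + 17707*√870870/217204285726 ≈ 0.38939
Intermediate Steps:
D(q, h) = √(-1/105 + h)
(6784 - 24491)/(D(107, 79) - 45482) = (6784 - 24491)/(√(-105 + 11025*79)/105 - 45482) = -17707/(√(-105 + 870975)/105 - 45482) = -17707/(√870870/105 - 45482) = -17707/(-45482 + √870870/105)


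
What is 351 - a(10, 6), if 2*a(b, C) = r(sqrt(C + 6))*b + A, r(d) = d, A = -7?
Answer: 709/2 - 10*sqrt(3) ≈ 337.18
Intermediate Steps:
a(b, C) = -7/2 + b*sqrt(6 + C)/2 (a(b, C) = (sqrt(C + 6)*b - 7)/2 = (sqrt(6 + C)*b - 7)/2 = (b*sqrt(6 + C) - 7)/2 = (-7 + b*sqrt(6 + C))/2 = -7/2 + b*sqrt(6 + C)/2)
351 - a(10, 6) = 351 - (-7/2 + (1/2)*10*sqrt(6 + 6)) = 351 - (-7/2 + (1/2)*10*sqrt(12)) = 351 - (-7/2 + (1/2)*10*(2*sqrt(3))) = 351 - (-7/2 + 10*sqrt(3)) = 351 + (7/2 - 10*sqrt(3)) = 709/2 - 10*sqrt(3)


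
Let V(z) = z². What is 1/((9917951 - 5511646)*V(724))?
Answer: 1/2309679329680 ≈ 4.3296e-13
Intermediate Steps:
1/((9917951 - 5511646)*V(724)) = 1/((9917951 - 5511646)*(724²)) = 1/(4406305*524176) = (1/4406305)*(1/524176) = 1/2309679329680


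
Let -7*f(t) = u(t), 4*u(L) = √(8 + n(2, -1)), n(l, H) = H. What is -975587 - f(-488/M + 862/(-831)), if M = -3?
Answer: -975587 + √7/28 ≈ -9.7559e+5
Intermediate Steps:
u(L) = √7/4 (u(L) = √(8 - 1)/4 = √7/4)
f(t) = -√7/28
-975587 - f(-488/M + 862/(-831)) = -975587 - (-1)*√7/28 = -975587 + √7/28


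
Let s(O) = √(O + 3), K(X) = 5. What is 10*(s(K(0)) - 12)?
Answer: -120 + 20*√2 ≈ -91.716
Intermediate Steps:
s(O) = √(3 + O)
10*(s(K(0)) - 12) = 10*(√(3 + 5) - 12) = 10*(√8 - 12) = 10*(2*√2 - 12) = 10*(-12 + 2*√2) = -120 + 20*√2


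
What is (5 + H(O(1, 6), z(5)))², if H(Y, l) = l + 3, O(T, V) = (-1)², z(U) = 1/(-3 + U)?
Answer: 289/4 ≈ 72.250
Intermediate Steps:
O(T, V) = 1
H(Y, l) = 3 + l
(5 + H(O(1, 6), z(5)))² = (5 + (3 + 1/(-3 + 5)))² = (5 + (3 + 1/2))² = (5 + (3 + ½))² = (5 + 7/2)² = (17/2)² = 289/4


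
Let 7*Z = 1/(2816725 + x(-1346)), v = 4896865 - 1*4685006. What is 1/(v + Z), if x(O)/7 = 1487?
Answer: 19789938/4192676474743 ≈ 4.7201e-6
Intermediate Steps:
x(O) = 10409 (x(O) = 7*1487 = 10409)
v = 211859 (v = 4896865 - 4685006 = 211859)
Z = 1/19789938 (Z = 1/(7*(2816725 + 10409)) = (⅐)/2827134 = (⅐)*(1/2827134) = 1/19789938 ≈ 5.0531e-8)
1/(v + Z) = 1/(211859 + 1/19789938) = 1/(4192676474743/19789938) = 19789938/4192676474743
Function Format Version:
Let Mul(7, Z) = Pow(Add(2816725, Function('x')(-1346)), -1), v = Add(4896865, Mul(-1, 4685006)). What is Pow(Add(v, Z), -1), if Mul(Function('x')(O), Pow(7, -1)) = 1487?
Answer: Rational(19789938, 4192676474743) ≈ 4.7201e-6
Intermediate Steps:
Function('x')(O) = 10409 (Function('x')(O) = Mul(7, 1487) = 10409)
v = 211859 (v = Add(4896865, -4685006) = 211859)
Z = Rational(1, 19789938) (Z = Mul(Rational(1, 7), Pow(Add(2816725, 10409), -1)) = Mul(Rational(1, 7), Pow(2827134, -1)) = Mul(Rational(1, 7), Rational(1, 2827134)) = Rational(1, 19789938) ≈ 5.0531e-8)
Pow(Add(v, Z), -1) = Pow(Add(211859, Rational(1, 19789938)), -1) = Pow(Rational(4192676474743, 19789938), -1) = Rational(19789938, 4192676474743)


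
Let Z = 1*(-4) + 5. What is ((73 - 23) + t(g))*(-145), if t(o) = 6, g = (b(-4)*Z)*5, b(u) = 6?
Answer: -8120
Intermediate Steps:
Z = 1 (Z = -4 + 5 = 1)
g = 30 (g = (6*1)*5 = 6*5 = 30)
((73 - 23) + t(g))*(-145) = ((73 - 23) + 6)*(-145) = (50 + 6)*(-145) = 56*(-145) = -8120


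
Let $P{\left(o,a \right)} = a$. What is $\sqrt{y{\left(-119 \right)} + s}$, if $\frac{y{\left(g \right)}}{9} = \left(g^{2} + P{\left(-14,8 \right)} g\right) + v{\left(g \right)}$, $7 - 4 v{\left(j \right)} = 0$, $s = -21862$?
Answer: $\frac{\sqrt{388139}}{2} \approx 311.5$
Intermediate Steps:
$v{\left(j \right)} = \frac{7}{4}$ ($v{\left(j \right)} = \frac{7}{4} - 0 = \frac{7}{4} + 0 = \frac{7}{4}$)
$y{\left(g \right)} = \frac{63}{4} + 9 g^{2} + 72 g$ ($y{\left(g \right)} = 9 \left(\left(g^{2} + 8 g\right) + \frac{7}{4}\right) = 9 \left(\frac{7}{4} + g^{2} + 8 g\right) = \frac{63}{4} + 9 g^{2} + 72 g$)
$\sqrt{y{\left(-119 \right)} + s} = \sqrt{\left(\frac{63}{4} + 9 \left(-119\right)^{2} + 72 \left(-119\right)\right) - 21862} = \sqrt{\left(\frac{63}{4} + 9 \cdot 14161 - 8568\right) - 21862} = \sqrt{\left(\frac{63}{4} + 127449 - 8568\right) - 21862} = \sqrt{\frac{475587}{4} - 21862} = \sqrt{\frac{388139}{4}} = \frac{\sqrt{388139}}{2}$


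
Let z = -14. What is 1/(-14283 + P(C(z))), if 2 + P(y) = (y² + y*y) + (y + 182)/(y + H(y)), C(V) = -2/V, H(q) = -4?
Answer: -441/6320492 ≈ -6.9773e-5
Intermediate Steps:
P(y) = -2 + 2*y² + (182 + y)/(-4 + y) (P(y) = -2 + ((y² + y*y) + (y + 182)/(y - 4)) = -2 + ((y² + y²) + (182 + y)/(-4 + y)) = -2 + (2*y² + (182 + y)/(-4 + y)) = -2 + 2*y² + (182 + y)/(-4 + y))
1/(-14283 + P(C(z))) = 1/(-14283 + (190 - (-2)/(-14) - 8*(-2/(-14))² + 2*(-2/(-14))³)/(-4 - 2/(-14))) = 1/(-14283 + (190 - (-2)*(-1)/14 - 8*(-2*(-1/14))² + 2*(-2*(-1/14))³)/(-4 - 2*(-1/14))) = 1/(-14283 + (190 - 1*⅐ - 8*(⅐)² + 2*(⅐)³)/(-4 + ⅐)) = 1/(-14283 + (190 - ⅐ - 8*1/49 + 2*(1/343))/(-27/7)) = 1/(-14283 - 7*(190 - ⅐ - 8/49 + 2/343)/27) = 1/(-14283 - 7/27*65067/343) = 1/(-14283 - 21689/441) = 1/(-6320492/441) = -441/6320492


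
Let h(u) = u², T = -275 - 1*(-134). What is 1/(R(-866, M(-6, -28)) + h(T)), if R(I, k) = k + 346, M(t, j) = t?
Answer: 1/20221 ≈ 4.9454e-5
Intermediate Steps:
T = -141 (T = -275 + 134 = -141)
R(I, k) = 346 + k
1/(R(-866, M(-6, -28)) + h(T)) = 1/((346 - 6) + (-141)²) = 1/(340 + 19881) = 1/20221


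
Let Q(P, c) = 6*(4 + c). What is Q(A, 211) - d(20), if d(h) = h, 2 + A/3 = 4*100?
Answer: 1270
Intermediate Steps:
A = 1194 (A = -6 + 3*(4*100) = -6 + 3*400 = -6 + 1200 = 1194)
Q(P, c) = 24 + 6*c
Q(A, 211) - d(20) = (24 + 6*211) - 1*20 = (24 + 1266) - 20 = 1290 - 20 = 1270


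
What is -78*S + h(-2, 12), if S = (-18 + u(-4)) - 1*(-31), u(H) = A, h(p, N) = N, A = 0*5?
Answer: -1002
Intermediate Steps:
A = 0
u(H) = 0
S = 13 (S = (-18 + 0) - 1*(-31) = -18 + 31 = 13)
-78*S + h(-2, 12) = -78*13 + 12 = -1014 + 12 = -1002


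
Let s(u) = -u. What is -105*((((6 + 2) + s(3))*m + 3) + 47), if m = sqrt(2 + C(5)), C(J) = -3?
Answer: -5250 - 525*I ≈ -5250.0 - 525.0*I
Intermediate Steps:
m = I (m = sqrt(2 - 3) = sqrt(-1) = I ≈ 1.0*I)
-105*((((6 + 2) + s(3))*m + 3) + 47) = -105*((((6 + 2) - 1*3)*I + 3) + 47) = -105*(((8 - 3)*I + 3) + 47) = -105*((5*I + 3) + 47) = -105*((3 + 5*I) + 47) = -105*(50 + 5*I) = -5250 - 525*I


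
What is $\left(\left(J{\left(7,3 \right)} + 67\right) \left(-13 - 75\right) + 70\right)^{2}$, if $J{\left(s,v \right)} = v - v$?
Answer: $33942276$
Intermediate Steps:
$J{\left(s,v \right)} = 0$
$\left(\left(J{\left(7,3 \right)} + 67\right) \left(-13 - 75\right) + 70\right)^{2} = \left(\left(0 + 67\right) \left(-13 - 75\right) + 70\right)^{2} = \left(67 \left(-88\right) + 70\right)^{2} = \left(-5896 + 70\right)^{2} = \left(-5826\right)^{2} = 33942276$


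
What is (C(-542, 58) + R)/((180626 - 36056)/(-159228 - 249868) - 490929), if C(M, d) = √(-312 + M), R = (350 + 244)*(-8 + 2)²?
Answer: -18000224/413245339 - 204548*I*√854/100418617377 ≈ -0.043558 - 5.9526e-5*I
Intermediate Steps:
R = 21384 (R = 594*(-6)² = 594*36 = 21384)
(C(-542, 58) + R)/((180626 - 36056)/(-159228 - 249868) - 490929) = (√(-312 - 542) + 21384)/((180626 - 36056)/(-159228 - 249868) - 490929) = (√(-854) + 21384)/(144570/(-409096) - 490929) = (I*√854 + 21384)/(144570*(-1/409096) - 490929) = (21384 + I*√854)/(-72285/204548 - 490929) = (21384 + I*√854)/(-100418617377/204548) = (21384 + I*√854)*(-204548/100418617377) = -18000224/413245339 - 204548*I*√854/100418617377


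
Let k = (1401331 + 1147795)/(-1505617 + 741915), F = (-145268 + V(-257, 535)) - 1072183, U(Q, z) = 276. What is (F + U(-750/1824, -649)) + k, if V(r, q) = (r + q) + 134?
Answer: -464623442876/381851 ≈ -1.2168e+6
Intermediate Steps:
V(r, q) = 134 + q + r (V(r, q) = (q + r) + 134 = 134 + q + r)
F = -1217039 (F = (-145268 + (134 + 535 - 257)) - 1072183 = (-145268 + 412) - 1072183 = -144856 - 1072183 = -1217039)
k = -1274563/381851 (k = 2549126/(-763702) = 2549126*(-1/763702) = -1274563/381851 ≈ -3.3379)
(F + U(-750/1824, -649)) + k = (-1217039 + 276) - 1274563/381851 = -1216763 - 1274563/381851 = -464623442876/381851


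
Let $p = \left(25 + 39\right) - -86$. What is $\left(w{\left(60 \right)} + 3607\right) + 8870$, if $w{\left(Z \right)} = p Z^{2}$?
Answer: $552477$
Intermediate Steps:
$p = 150$ ($p = 64 + 86 = 150$)
$w{\left(Z \right)} = 150 Z^{2}$
$\left(w{\left(60 \right)} + 3607\right) + 8870 = \left(150 \cdot 60^{2} + 3607\right) + 8870 = \left(150 \cdot 3600 + 3607\right) + 8870 = \left(540000 + 3607\right) + 8870 = 543607 + 8870 = 552477$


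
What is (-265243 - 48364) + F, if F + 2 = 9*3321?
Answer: -283720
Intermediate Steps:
F = 29887 (F = -2 + 9*3321 = -2 + 29889 = 29887)
(-265243 - 48364) + F = (-265243 - 48364) + 29887 = -313607 + 29887 = -283720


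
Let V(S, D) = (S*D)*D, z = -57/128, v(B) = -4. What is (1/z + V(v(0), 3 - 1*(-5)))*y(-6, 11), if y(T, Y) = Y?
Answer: -161920/57 ≈ -2840.7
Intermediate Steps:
z = -57/128 (z = -57*1/128 = -57/128 ≈ -0.44531)
V(S, D) = S*D² (V(S, D) = (D*S)*D = S*D²)
(1/z + V(v(0), 3 - 1*(-5)))*y(-6, 11) = (1/(-57/128) - 4*(3 - 1*(-5))²)*11 = (-128/57 - 4*(3 + 5)²)*11 = (-128/57 - 4*8²)*11 = (-128/57 - 4*64)*11 = (-128/57 - 256)*11 = -14720/57*11 = -161920/57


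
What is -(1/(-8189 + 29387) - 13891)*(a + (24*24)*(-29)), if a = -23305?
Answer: -11781106832753/21198 ≈ -5.5576e+8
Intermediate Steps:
-(1/(-8189 + 29387) - 13891)*(a + (24*24)*(-29)) = -(1/(-8189 + 29387) - 13891)*(-23305 + (24*24)*(-29)) = -(1/21198 - 13891)*(-23305 + 576*(-29)) = -(1/21198 - 13891)*(-23305 - 16704) = -(-294461417)*(-40009)/21198 = -1*11781106832753/21198 = -11781106832753/21198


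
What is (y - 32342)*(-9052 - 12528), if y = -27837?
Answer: 1298662820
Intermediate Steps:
(y - 32342)*(-9052 - 12528) = (-27837 - 32342)*(-9052 - 12528) = -60179*(-21580) = 1298662820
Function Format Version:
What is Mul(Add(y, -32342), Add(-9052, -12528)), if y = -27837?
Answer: 1298662820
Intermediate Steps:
Mul(Add(y, -32342), Add(-9052, -12528)) = Mul(Add(-27837, -32342), Add(-9052, -12528)) = Mul(-60179, -21580) = 1298662820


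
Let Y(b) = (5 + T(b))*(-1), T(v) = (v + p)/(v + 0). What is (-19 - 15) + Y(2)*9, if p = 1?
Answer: -185/2 ≈ -92.500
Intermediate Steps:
T(v) = (1 + v)/v (T(v) = (v + 1)/(v + 0) = (1 + v)/v)
Y(b) = -5 - (1 + b)/b (Y(b) = (5 + (1 + b)/b)*(-1) = -5 - (1 + b)/b)
(-19 - 15) + Y(2)*9 = (-19 - 15) + (-6 - 1/2)*9 = -34 + (-6 - 1*½)*9 = -34 + (-6 - ½)*9 = -34 - 13/2*9 = -34 - 117/2 = -185/2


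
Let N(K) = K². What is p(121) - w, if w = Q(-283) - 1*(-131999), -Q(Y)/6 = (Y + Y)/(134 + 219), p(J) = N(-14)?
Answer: -46529855/353 ≈ -1.3181e+5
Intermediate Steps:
p(J) = 196 (p(J) = (-14)² = 196)
Q(Y) = -12*Y/353 (Q(Y) = -6*(Y + Y)/(134 + 219) = -6*2*Y/353 = -12*Y/353)
w = 46599043/353 (w = -12/353*(-283) - 1*(-131999) = 3396/353 + 131999 = 46599043/353 ≈ 1.3201e+5)
p(121) - w = 196 - 1*46599043/353 = 196 - 46599043/353 = -46529855/353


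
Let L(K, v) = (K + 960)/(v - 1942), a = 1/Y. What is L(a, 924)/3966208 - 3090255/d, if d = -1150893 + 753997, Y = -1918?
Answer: 747852919176493843/96050274580427776 ≈ 7.7861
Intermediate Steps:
d = -396896
a = -1/1918 (a = 1/(-1918) = -1/1918 ≈ -0.00052138)
L(K, v) = (960 + K)/(-1942 + v)
L(a, 924)/3966208 - 3090255/d = ((960 - 1/1918)/(-1942 + 924))/3966208 - 3090255/(-396896) = ((1841279/1918)/(-1018))*(1/3966208) - 3090255*(-1/396896) = -1/1018*1841279/1918*(1/3966208) + 3090255/396896 = -1841279/1952524*1/3966208 + 3090255/396896 = -1841279/7744116308992 + 3090255/396896 = 747852919176493843/96050274580427776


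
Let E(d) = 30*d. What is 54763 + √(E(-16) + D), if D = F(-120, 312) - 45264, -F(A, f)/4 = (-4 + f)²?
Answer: 54763 + 20*I*√1063 ≈ 54763.0 + 652.07*I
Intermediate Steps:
F(A, f) = -4*(-4 + f)²
D = -424720 (D = -4*(-4 + 312)² - 45264 = -4*308² - 45264 = -4*94864 - 45264 = -379456 - 45264 = -424720)
54763 + √(E(-16) + D) = 54763 + √(30*(-16) - 424720) = 54763 + √(-480 - 424720) = 54763 + √(-425200) = 54763 + 20*I*√1063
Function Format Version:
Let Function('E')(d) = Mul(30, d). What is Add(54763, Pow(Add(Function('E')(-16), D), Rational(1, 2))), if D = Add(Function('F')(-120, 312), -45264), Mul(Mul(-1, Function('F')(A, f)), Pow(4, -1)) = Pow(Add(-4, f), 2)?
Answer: Add(54763, Mul(20, I, Pow(1063, Rational(1, 2)))) ≈ Add(54763., Mul(652.07, I))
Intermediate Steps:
Function('F')(A, f) = Mul(-4, Pow(Add(-4, f), 2))
D = -424720 (D = Add(Mul(-4, Pow(Add(-4, 312), 2)), -45264) = Add(Mul(-4, Pow(308, 2)), -45264) = Add(Mul(-4, 94864), -45264) = Add(-379456, -45264) = -424720)
Add(54763, Pow(Add(Function('E')(-16), D), Rational(1, 2))) = Add(54763, Pow(Add(Mul(30, -16), -424720), Rational(1, 2))) = Add(54763, Pow(Add(-480, -424720), Rational(1, 2))) = Add(54763, Pow(-425200, Rational(1, 2))) = Add(54763, Mul(20, I, Pow(1063, Rational(1, 2))))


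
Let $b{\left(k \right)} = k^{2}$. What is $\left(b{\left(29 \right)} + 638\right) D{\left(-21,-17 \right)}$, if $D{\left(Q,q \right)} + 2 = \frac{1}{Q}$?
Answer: $- \frac{21199}{7} \approx -3028.4$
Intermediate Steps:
$D{\left(Q,q \right)} = -2 + \frac{1}{Q}$
$\left(b{\left(29 \right)} + 638\right) D{\left(-21,-17 \right)} = \left(29^{2} + 638\right) \left(-2 + \frac{1}{-21}\right) = \left(841 + 638\right) \left(-2 - \frac{1}{21}\right) = 1479 \left(- \frac{43}{21}\right) = - \frac{21199}{7}$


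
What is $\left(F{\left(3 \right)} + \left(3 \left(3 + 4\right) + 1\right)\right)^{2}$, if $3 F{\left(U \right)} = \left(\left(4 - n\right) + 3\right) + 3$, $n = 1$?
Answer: $625$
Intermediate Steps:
$F{\left(U \right)} = 3$ ($F{\left(U \right)} = \frac{\left(\left(4 - 1\right) + 3\right) + 3}{3} = \frac{\left(3 + 3\right) + 3}{3} = \frac{6 + 3}{3} = \frac{1}{3} \cdot 9 = 3$)
$\left(F{\left(3 \right)} + \left(3 \left(3 + 4\right) + 1\right)\right)^{2} = \left(3 + \left(3 \left(3 + 4\right) + 1\right)\right)^{2} = \left(3 + \left(3 \cdot 7 + 1\right)\right)^{2} = \left(3 + \left(21 + 1\right)\right)^{2} = \left(3 + 22\right)^{2} = 25^{2} = 625$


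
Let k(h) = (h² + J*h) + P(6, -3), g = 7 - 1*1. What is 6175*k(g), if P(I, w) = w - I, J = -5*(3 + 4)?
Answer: -1130025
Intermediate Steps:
g = 6 (g = 7 - 1 = 6)
J = -35 (J = -5*7 = -35)
k(h) = -9 + h² - 35*h (k(h) = (h² - 35*h) + (-3 - 1*6) = (h² - 35*h) + (-3 - 6) = (h² - 35*h) - 9 = -9 + h² - 35*h)
6175*k(g) = 6175*(-9 + 6² - 35*6) = 6175*(-9 + 36 - 210) = 6175*(-183) = -1130025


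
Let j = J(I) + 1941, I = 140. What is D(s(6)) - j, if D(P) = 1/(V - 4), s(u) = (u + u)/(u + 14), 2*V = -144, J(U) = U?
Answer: -158157/76 ≈ -2081.0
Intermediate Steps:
V = -72 (V = (½)*(-144) = -72)
s(u) = 2*u/(14 + u) (s(u) = (2*u)/(14 + u) = 2*u/(14 + u))
j = 2081 (j = 140 + 1941 = 2081)
D(P) = -1/76 (D(P) = 1/(-72 - 4) = 1/(-76) = -1/76)
D(s(6)) - j = -1/76 - 1*2081 = -1/76 - 2081 = -158157/76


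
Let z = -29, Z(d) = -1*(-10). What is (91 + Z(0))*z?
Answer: -2929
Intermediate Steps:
Z(d) = 10
(91 + Z(0))*z = (91 + 10)*(-29) = 101*(-29) = -2929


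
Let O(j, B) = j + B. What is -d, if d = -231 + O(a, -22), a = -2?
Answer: 255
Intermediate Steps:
O(j, B) = B + j
d = -255 (d = -231 + (-22 - 2) = -231 - 24 = -255)
-d = -1*(-255) = 255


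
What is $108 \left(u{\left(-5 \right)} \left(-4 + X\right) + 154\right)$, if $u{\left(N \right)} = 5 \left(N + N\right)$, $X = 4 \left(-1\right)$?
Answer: $59832$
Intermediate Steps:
$X = -4$
$u{\left(N \right)} = 10 N$ ($u{\left(N \right)} = 5 \cdot 2 N = 10 N$)
$108 \left(u{\left(-5 \right)} \left(-4 + X\right) + 154\right) = 108 \left(10 \left(-5\right) \left(-4 - 4\right) + 154\right) = 108 \left(\left(-50\right) \left(-8\right) + 154\right) = 108 \left(400 + 154\right) = 108 \cdot 554 = 59832$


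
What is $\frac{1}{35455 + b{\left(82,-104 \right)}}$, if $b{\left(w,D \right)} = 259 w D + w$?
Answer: $- \frac{1}{2173215} \approx -4.6015 \cdot 10^{-7}$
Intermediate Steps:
$b{\left(w,D \right)} = w + 259 D w$ ($b{\left(w,D \right)} = 259 D w + w = w + 259 D w$)
$\frac{1}{35455 + b{\left(82,-104 \right)}} = \frac{1}{35455 + 82 \left(1 + 259 \left(-104\right)\right)} = \frac{1}{35455 + 82 \left(1 - 26936\right)} = \frac{1}{35455 + 82 \left(-26935\right)} = \frac{1}{35455 - 2208670} = \frac{1}{-2173215} = - \frac{1}{2173215}$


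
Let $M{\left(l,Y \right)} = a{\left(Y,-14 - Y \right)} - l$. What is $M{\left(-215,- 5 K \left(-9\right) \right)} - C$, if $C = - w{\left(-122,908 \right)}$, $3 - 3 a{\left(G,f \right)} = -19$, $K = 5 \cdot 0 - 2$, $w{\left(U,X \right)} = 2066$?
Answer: $\frac{6865}{3} \approx 2288.3$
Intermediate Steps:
$K = -2$ ($K = 0 - 2 = -2$)
$a{\left(G,f \right)} = \frac{22}{3}$ ($a{\left(G,f \right)} = 1 - - \frac{19}{3} = 1 + \frac{19}{3} = \frac{22}{3}$)
$C = -2066$ ($C = \left(-1\right) 2066 = -2066$)
$M{\left(l,Y \right)} = \frac{22}{3} - l$
$M{\left(-215,- 5 K \left(-9\right) \right)} - C = \left(\frac{22}{3} - -215\right) - -2066 = \left(\frac{22}{3} + 215\right) + 2066 = \frac{667}{3} + 2066 = \frac{6865}{3}$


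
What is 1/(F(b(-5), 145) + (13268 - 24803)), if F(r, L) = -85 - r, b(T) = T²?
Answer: -1/11645 ≈ -8.5874e-5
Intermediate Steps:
1/(F(b(-5), 145) + (13268 - 24803)) = 1/((-85 - 1*(-5)²) + (13268 - 24803)) = 1/((-85 - 1*25) - 11535) = 1/((-85 - 25) - 11535) = 1/(-110 - 11535) = 1/(-11645) = -1/11645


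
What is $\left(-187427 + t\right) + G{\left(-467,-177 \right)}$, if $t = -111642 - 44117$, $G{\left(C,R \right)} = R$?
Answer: $-343363$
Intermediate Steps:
$t = -155759$
$\left(-187427 + t\right) + G{\left(-467,-177 \right)} = \left(-187427 - 155759\right) - 177 = -343186 - 177 = -343363$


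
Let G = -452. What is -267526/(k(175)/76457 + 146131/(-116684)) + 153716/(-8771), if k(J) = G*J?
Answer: 20930451651703334876/178949821123857 ≈ 1.1696e+5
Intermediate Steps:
k(J) = -452*J
-267526/(k(175)/76457 + 146131/(-116684)) + 153716/(-8771) = -267526/(-452*175/76457 + 146131/(-116684)) + 153716/(-8771) = -267526/(-79100*1/76457 + 146131*(-1/116684)) + 153716*(-1/8771) = -267526/(-79100/76457 - 146131/116684) - 153716/8771 = -267526/(-20402442267/8921308588) - 153716/8771 = -267526*(-8921308588/20402442267) - 153716/8771 = 2386682001313288/20402442267 - 153716/8771 = 20930451651703334876/178949821123857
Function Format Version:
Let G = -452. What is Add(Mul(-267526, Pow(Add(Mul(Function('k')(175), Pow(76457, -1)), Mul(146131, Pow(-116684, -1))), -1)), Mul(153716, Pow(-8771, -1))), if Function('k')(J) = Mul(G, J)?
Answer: Rational(20930451651703334876, 178949821123857) ≈ 1.1696e+5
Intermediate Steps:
Function('k')(J) = Mul(-452, J)
Add(Mul(-267526, Pow(Add(Mul(Function('k')(175), Pow(76457, -1)), Mul(146131, Pow(-116684, -1))), -1)), Mul(153716, Pow(-8771, -1))) = Add(Mul(-267526, Pow(Add(Mul(Mul(-452, 175), Pow(76457, -1)), Mul(146131, Pow(-116684, -1))), -1)), Mul(153716, Pow(-8771, -1))) = Add(Mul(-267526, Pow(Add(Mul(-79100, Rational(1, 76457)), Mul(146131, Rational(-1, 116684))), -1)), Mul(153716, Rational(-1, 8771))) = Add(Mul(-267526, Pow(Add(Rational(-79100, 76457), Rational(-146131, 116684)), -1)), Rational(-153716, 8771)) = Add(Mul(-267526, Pow(Rational(-20402442267, 8921308588), -1)), Rational(-153716, 8771)) = Add(Mul(-267526, Rational(-8921308588, 20402442267)), Rational(-153716, 8771)) = Add(Rational(2386682001313288, 20402442267), Rational(-153716, 8771)) = Rational(20930451651703334876, 178949821123857)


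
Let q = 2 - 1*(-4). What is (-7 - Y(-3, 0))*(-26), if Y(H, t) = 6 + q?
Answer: 494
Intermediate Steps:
q = 6 (q = 2 + 4 = 6)
Y(H, t) = 12 (Y(H, t) = 6 + 6 = 12)
(-7 - Y(-3, 0))*(-26) = (-7 - 1*12)*(-26) = (-7 - 12)*(-26) = -19*(-26) = 494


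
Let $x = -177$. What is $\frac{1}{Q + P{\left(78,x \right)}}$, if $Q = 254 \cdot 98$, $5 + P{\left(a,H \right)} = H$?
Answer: $\frac{1}{24710} \approx 4.0469 \cdot 10^{-5}$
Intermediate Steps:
$P{\left(a,H \right)} = -5 + H$
$Q = 24892$
$\frac{1}{Q + P{\left(78,x \right)}} = \frac{1}{24892 - 182} = \frac{1}{24710}$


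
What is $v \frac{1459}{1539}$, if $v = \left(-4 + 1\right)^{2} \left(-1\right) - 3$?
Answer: $- \frac{5836}{513} \approx -11.376$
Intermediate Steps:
$v = -12$ ($v = \left(-3\right)^{2} \left(-1\right) - 3 = 9 \left(-1\right) - 3 = -9 - 3 = -12$)
$v \frac{1459}{1539} = - 12 \cdot \frac{1459}{1539} = - 12 \cdot 1459 \cdot \frac{1}{1539} = \left(-12\right) \frac{1459}{1539} = - \frac{5836}{513}$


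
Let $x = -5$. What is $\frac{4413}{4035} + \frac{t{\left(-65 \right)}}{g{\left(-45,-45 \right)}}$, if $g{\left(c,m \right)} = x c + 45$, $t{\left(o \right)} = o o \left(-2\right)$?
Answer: $- \frac{1096808}{36315} \approx -30.203$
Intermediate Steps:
$t{\left(o \right)} = - 2 o^{2}$ ($t{\left(o \right)} = o^{2} \left(-2\right) = - 2 o^{2}$)
$g{\left(c,m \right)} = 45 - 5 c$ ($g{\left(c,m \right)} = - 5 c + 45 = 45 - 5 c$)
$\frac{4413}{4035} + \frac{t{\left(-65 \right)}}{g{\left(-45,-45 \right)}} = \frac{4413}{4035} + \frac{\left(-2\right) \left(-65\right)^{2}}{45 - -225} = 4413 \cdot \frac{1}{4035} + \frac{\left(-2\right) 4225}{45 + 225} = \frac{1471}{1345} - \frac{8450}{270} = \frac{1471}{1345} - \frac{845}{27} = - \frac{1096808}{36315}$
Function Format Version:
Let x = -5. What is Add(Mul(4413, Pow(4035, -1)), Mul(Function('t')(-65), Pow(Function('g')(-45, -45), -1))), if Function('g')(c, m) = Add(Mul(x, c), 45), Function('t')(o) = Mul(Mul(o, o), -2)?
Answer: Rational(-1096808, 36315) ≈ -30.203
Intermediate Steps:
Function('t')(o) = Mul(-2, Pow(o, 2)) (Function('t')(o) = Mul(Pow(o, 2), -2) = Mul(-2, Pow(o, 2)))
Function('g')(c, m) = Add(45, Mul(-5, c)) (Function('g')(c, m) = Add(Mul(-5, c), 45) = Add(45, Mul(-5, c)))
Add(Mul(4413, Pow(4035, -1)), Mul(Function('t')(-65), Pow(Function('g')(-45, -45), -1))) = Add(Mul(4413, Pow(4035, -1)), Mul(Mul(-2, Pow(-65, 2)), Pow(Add(45, Mul(-5, -45)), -1))) = Add(Mul(4413, Rational(1, 4035)), Mul(Mul(-2, 4225), Pow(Add(45, 225), -1))) = Add(Rational(1471, 1345), Mul(-8450, Pow(270, -1))) = Add(Rational(1471, 1345), Mul(-8450, Rational(1, 270))) = Add(Rational(1471, 1345), Rational(-845, 27)) = Rational(-1096808, 36315)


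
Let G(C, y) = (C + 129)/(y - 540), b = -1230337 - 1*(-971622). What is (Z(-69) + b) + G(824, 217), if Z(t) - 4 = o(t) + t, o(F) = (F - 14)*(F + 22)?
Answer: -82326870/323 ≈ -2.5488e+5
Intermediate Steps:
b = -258715 (b = -1230337 + 971622 = -258715)
G(C, y) = (129 + C)/(-540 + y)
o(F) = (-14 + F)*(22 + F)
Z(t) = -304 + t**2 + 9*t (Z(t) = 4 + ((-308 + t**2 + 8*t) + t) = 4 + (-308 + t**2 + 9*t) = -304 + t**2 + 9*t)
(Z(-69) + b) + G(824, 217) = ((-304 + (-69)**2 + 9*(-69)) - 258715) + (129 + 824)/(-540 + 217) = ((-304 + 4761 - 621) - 258715) + 953/(-323) = (3836 - 258715) - 1/323*953 = -254879 - 953/323 = -82326870/323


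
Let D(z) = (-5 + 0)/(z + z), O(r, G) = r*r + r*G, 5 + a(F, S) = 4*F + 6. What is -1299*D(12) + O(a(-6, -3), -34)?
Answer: 12653/8 ≈ 1581.6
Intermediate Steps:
a(F, S) = 1 + 4*F (a(F, S) = -5 + (4*F + 6) = -5 + (6 + 4*F) = 1 + 4*F)
O(r, G) = r² + G*r
D(z) = -5/(2*z) (D(z) = -5*1/(2*z) = -5/(2*z))
-1299*D(12) + O(a(-6, -3), -34) = -(-6495)/(2*12) + (1 + 4*(-6))*(-34 + (1 + 4*(-6))) = -(-6495)/(2*12) + (1 - 24)*(-34 + (1 - 24)) = -1299*(-5/24) - 23*(-34 - 23) = 2165/8 - 23*(-57) = 2165/8 + 1311 = 12653/8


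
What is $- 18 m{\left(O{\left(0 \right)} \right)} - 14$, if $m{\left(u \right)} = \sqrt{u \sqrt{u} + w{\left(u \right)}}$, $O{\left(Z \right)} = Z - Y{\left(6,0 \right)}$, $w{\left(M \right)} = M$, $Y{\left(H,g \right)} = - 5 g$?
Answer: $-14$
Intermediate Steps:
$O{\left(Z \right)} = Z$ ($O{\left(Z \right)} = Z - \left(-5\right) 0 = Z - 0 = Z + 0 = Z$)
$m{\left(u \right)} = \sqrt{u + u^{\frac{3}{2}}}$ ($m{\left(u \right)} = \sqrt{u \sqrt{u} + u} = \sqrt{u^{\frac{3}{2}} + u} = \sqrt{u + u^{\frac{3}{2}}}$)
$- 18 m{\left(O{\left(0 \right)} \right)} - 14 = - 18 \sqrt{0 + 0^{\frac{3}{2}}} - 14 = - 18 \sqrt{0 + 0} - 14 = - 18 \sqrt{0} - 14 = \left(-18\right) 0 - 14 = 0 - 14 = -14$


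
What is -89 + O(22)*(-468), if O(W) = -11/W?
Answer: 145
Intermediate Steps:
-89 + O(22)*(-468) = -89 - 11/22*(-468) = -89 - 11*1/22*(-468) = -89 - ½*(-468) = -89 + 234 = 145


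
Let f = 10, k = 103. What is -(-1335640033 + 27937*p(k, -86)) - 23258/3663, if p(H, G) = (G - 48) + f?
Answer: 4905138738265/3663 ≈ 1.3391e+9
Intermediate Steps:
p(H, G) = -38 + G (p(H, G) = (G - 48) + 10 = (-48 + G) + 10 = -38 + G)
-(-1335640033 + 27937*p(k, -86)) - 23258/3663 = -27937/(1/((-38 - 86) - 47809)) - 23258/3663 = -27937/(1/(-124 - 47809)) - 23258*1/3663 = -27937/(1/(-47933)) - 23258/3663 = -27937/(-1/47933) - 23258/3663 = -27937*(-47933) - 23258/3663 = 1339104221 - 23258/3663 = 4905138738265/3663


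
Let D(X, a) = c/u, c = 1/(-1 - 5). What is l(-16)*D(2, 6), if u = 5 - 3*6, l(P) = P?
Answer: -8/39 ≈ -0.20513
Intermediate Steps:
u = -13 (u = 5 - 18 = -13)
c = -⅙ (c = 1/(-6) = -⅙ ≈ -0.16667)
D(X, a) = 1/78 (D(X, a) = -⅙/(-13) = -⅙*(-1/13) = 1/78)
l(-16)*D(2, 6) = -16*1/78 = -8/39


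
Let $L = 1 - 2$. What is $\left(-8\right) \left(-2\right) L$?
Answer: $-16$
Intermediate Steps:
$L = -1$
$\left(-8\right) \left(-2\right) L = \left(-8\right) \left(-2\right) \left(-1\right) = 16 \left(-1\right) = -16$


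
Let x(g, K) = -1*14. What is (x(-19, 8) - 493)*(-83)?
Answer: 42081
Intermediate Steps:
x(g, K) = -14
(x(-19, 8) - 493)*(-83) = (-14 - 493)*(-83) = -507*(-83) = 42081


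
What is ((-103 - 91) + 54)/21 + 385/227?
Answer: -3385/681 ≈ -4.9706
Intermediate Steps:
((-103 - 91) + 54)/21 + 385/227 = (-194 + 54)*(1/21) + 385*(1/227) = -140*1/21 + 385/227 = -20/3 + 385/227 = -3385/681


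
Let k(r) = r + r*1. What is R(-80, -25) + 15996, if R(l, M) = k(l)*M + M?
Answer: 19971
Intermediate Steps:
k(r) = 2*r (k(r) = r + r = 2*r)
R(l, M) = M + 2*M*l (R(l, M) = (2*l)*M + M = 2*M*l + M = M + 2*M*l)
R(-80, -25) + 15996 = -25*(1 + 2*(-80)) + 15996 = -25*(1 - 160) + 15996 = -25*(-159) + 15996 = 3975 + 15996 = 19971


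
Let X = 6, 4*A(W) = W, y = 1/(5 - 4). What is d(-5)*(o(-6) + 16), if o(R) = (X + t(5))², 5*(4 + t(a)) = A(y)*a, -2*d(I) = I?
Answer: 1685/32 ≈ 52.656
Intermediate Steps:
d(I) = -I/2
y = 1 (y = 1/1 = 1)
A(W) = W/4
t(a) = -4 + a/20 (t(a) = -4 + (((¼)*1)*a)/5 = -4 + (a/4)/5 = -4 + a/20)
o(R) = 81/16 (o(R) = (6 + (-4 + (1/20)*5))² = (6 + (-4 + ¼))² = (6 - 15/4)² = (9/4)² = 81/16)
d(-5)*(o(-6) + 16) = (-½*(-5))*(81/16 + 16) = (5/2)*(337/16) = 1685/32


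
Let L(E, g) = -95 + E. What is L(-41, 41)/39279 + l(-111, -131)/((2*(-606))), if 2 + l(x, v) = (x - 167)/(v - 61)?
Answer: -4580695/1523396736 ≈ -0.0030069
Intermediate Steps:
l(x, v) = -2 + (-167 + x)/(-61 + v) (l(x, v) = -2 + (x - 167)/(v - 61) = -2 + (-167 + x)/(-61 + v))
L(-41, 41)/39279 + l(-111, -131)/((2*(-606))) = (-95 - 41)/39279 + ((-45 - 111 - 2*(-131))/(-61 - 131))/((2*(-606))) = -136*1/39279 + ((-45 - 111 + 262)/(-192))/(-1212) = -136/39279 - 1/192*106*(-1/1212) = -136/39279 - 53/96*(-1/1212) = -136/39279 + 53/116352 = -4580695/1523396736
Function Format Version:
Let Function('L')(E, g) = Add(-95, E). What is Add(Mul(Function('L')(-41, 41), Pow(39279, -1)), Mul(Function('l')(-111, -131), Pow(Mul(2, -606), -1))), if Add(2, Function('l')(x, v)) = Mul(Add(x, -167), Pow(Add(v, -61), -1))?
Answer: Rational(-4580695, 1523396736) ≈ -0.0030069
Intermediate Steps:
Function('l')(x, v) = Add(-2, Mul(Pow(Add(-61, v), -1), Add(-167, x))) (Function('l')(x, v) = Add(-2, Mul(Add(x, -167), Pow(Add(v, -61), -1))) = Add(-2, Mul(Add(-167, x), Pow(Add(-61, v), -1))) = Add(-2, Mul(Pow(Add(-61, v), -1), Add(-167, x))))
Add(Mul(Function('L')(-41, 41), Pow(39279, -1)), Mul(Function('l')(-111, -131), Pow(Mul(2, -606), -1))) = Add(Mul(Add(-95, -41), Pow(39279, -1)), Mul(Mul(Pow(Add(-61, -131), -1), Add(-45, -111, Mul(-2, -131))), Pow(Mul(2, -606), -1))) = Add(Mul(-136, Rational(1, 39279)), Mul(Mul(Pow(-192, -1), Add(-45, -111, 262)), Pow(-1212, -1))) = Add(Rational(-136, 39279), Mul(Mul(Rational(-1, 192), 106), Rational(-1, 1212))) = Add(Rational(-136, 39279), Mul(Rational(-53, 96), Rational(-1, 1212))) = Add(Rational(-136, 39279), Rational(53, 116352)) = Rational(-4580695, 1523396736)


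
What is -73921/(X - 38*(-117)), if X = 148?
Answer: -73921/4594 ≈ -16.091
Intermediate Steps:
-73921/(X - 38*(-117)) = -73921/(148 - 38*(-117)) = -73921/(148 + 4446) = -73921/4594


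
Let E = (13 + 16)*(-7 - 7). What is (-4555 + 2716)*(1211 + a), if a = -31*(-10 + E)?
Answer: -25942773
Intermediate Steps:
E = -406 (E = 29*(-14) = -406)
a = 12896 (a = -31*(-10 - 406) = -31*(-416) = 12896)
(-4555 + 2716)*(1211 + a) = (-4555 + 2716)*(1211 + 12896) = -1839*14107 = -25942773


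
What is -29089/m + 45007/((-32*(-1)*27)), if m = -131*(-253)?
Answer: 1466534105/28635552 ≈ 51.214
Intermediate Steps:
m = 33143
-29089/m + 45007/((-32*(-1)*27)) = -29089/33143 + 45007/((-32*(-1)*27)) = -29089*1/33143 + 45007/((32*27)) = -29089/33143 + 45007/864 = 1466534105/28635552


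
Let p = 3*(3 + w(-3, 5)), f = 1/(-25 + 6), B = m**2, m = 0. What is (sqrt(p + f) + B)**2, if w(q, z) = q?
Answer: -1/19 ≈ -0.052632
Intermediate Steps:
B = 0 (B = 0**2 = 0)
f = -1/19 (f = 1/(-19) = -1/19 ≈ -0.052632)
p = 0 (p = 3*(3 - 3) = 3*0 = 0)
(sqrt(p + f) + B)**2 = (sqrt(0 - 1/19) + 0)**2 = (sqrt(-1/19) + 0)**2 = (I*sqrt(19)/19 + 0)**2 = (I*sqrt(19)/19)**2 = -1/19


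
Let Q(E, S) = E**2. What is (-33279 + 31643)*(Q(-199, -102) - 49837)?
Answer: 16746096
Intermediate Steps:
(-33279 + 31643)*(Q(-199, -102) - 49837) = (-33279 + 31643)*((-199)**2 - 49837) = -1636*(39601 - 49837) = -1636*(-10236) = 16746096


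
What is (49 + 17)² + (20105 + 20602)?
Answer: 45063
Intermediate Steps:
(49 + 17)² + (20105 + 20602) = 66² + 40707 = 4356 + 40707 = 45063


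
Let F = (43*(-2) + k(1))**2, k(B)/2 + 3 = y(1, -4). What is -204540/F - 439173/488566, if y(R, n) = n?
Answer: -2608075491/122141500 ≈ -21.353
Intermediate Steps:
k(B) = -14 (k(B) = -6 + 2*(-4) = -6 - 8 = -14)
F = 10000 (F = (43*(-2) - 14)**2 = (-86 - 14)**2 = (-100)**2 = 10000)
-204540/F - 439173/488566 = -204540/10000 - 439173/488566 = -204540*1/10000 - 439173*1/488566 = -10227/500 - 439173/488566 = -2608075491/122141500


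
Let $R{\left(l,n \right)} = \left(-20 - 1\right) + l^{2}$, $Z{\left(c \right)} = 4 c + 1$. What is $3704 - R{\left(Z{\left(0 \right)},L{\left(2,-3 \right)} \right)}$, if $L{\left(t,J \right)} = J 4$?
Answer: $3724$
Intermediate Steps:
$L{\left(t,J \right)} = 4 J$
$Z{\left(c \right)} = 1 + 4 c$
$R{\left(l,n \right)} = -21 + l^{2}$
$3704 - R{\left(Z{\left(0 \right)},L{\left(2,-3 \right)} \right)} = 3704 - \left(-21 + \left(1 + 4 \cdot 0\right)^{2}\right) = 3704 - \left(-21 + \left(1 + 0\right)^{2}\right) = 3704 - \left(-21 + 1^{2}\right) = 3704 - \left(-21 + 1\right) = 3704 - -20 = 3704 + 20 = 3724$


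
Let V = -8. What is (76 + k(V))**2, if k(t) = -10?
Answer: 4356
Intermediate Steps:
(76 + k(V))**2 = (76 - 10)**2 = 66**2 = 4356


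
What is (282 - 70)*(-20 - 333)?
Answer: -74836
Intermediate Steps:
(282 - 70)*(-20 - 333) = 212*(-353) = -74836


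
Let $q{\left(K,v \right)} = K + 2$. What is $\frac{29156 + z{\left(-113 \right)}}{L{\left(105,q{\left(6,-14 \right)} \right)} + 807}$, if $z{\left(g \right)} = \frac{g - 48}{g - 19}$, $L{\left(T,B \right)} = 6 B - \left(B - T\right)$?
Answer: $\frac{3848753}{125664} \approx 30.627$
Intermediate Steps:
$q{\left(K,v \right)} = 2 + K$
$L{\left(T,B \right)} = T + 5 B$
$z{\left(g \right)} = \frac{-48 + g}{-19 + g}$
$\frac{29156 + z{\left(-113 \right)}}{L{\left(105,q{\left(6,-14 \right)} \right)} + 807} = \frac{29156 + \frac{-48 - 113}{-19 - 113}}{\left(105 + 5 \left(2 + 6\right)\right) + 807} = \frac{29156 + \frac{1}{-132} \left(-161\right)}{\left(105 + 5 \cdot 8\right) + 807} = \frac{29156 - - \frac{161}{132}}{\left(105 + 40\right) + 807} = \frac{29156 + \frac{161}{132}}{145 + 807} = \frac{3848753}{132 \cdot 952} = \frac{3848753}{132} \cdot \frac{1}{952} = \frac{3848753}{125664}$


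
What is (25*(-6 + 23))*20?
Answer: 8500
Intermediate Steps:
(25*(-6 + 23))*20 = (25*17)*20 = 425*20 = 8500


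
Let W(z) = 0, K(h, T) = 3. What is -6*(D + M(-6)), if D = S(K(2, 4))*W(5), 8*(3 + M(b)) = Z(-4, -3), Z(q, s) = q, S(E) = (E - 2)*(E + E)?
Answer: 21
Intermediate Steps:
S(E) = 2*E*(-2 + E) (S(E) = (-2 + E)*(2*E) = 2*E*(-2 + E))
M(b) = -7/2 (M(b) = -3 + (⅛)*(-4) = -3 - ½ = -7/2)
D = 0 (D = (2*3*(-2 + 3))*0 = (2*3*1)*0 = 6*0 = 0)
-6*(D + M(-6)) = -6*(0 - 7/2) = -6*(-7/2) = 21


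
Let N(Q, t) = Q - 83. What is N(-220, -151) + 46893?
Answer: 46590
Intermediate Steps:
N(Q, t) = -83 + Q
N(-220, -151) + 46893 = (-83 - 220) + 46893 = -303 + 46893 = 46590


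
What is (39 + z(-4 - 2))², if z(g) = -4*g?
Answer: 3969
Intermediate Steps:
(39 + z(-4 - 2))² = (39 - 4*(-4 - 2))² = (39 - 4*(-6))² = (39 + 24)² = 63² = 3969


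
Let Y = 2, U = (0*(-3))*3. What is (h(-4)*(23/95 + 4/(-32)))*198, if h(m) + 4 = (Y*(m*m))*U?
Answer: -8811/95 ≈ -92.747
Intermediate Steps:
U = 0 (U = 0*3 = 0)
h(m) = -4 (h(m) = -4 + (2*(m*m))*0 = -4 + (2*m²)*0 = -4 + 0 = -4)
(h(-4)*(23/95 + 4/(-32)))*198 = -4*(23/95 + 4/(-32))*198 = -4*(23*(1/95) + 4*(-1/32))*198 = -4*(23/95 - ⅛)*198 = -4*89/760*198 = -89/190*198 = -8811/95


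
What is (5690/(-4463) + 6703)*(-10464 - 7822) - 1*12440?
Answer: -546986104234/4463 ≈ -1.2256e+8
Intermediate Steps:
(5690/(-4463) + 6703)*(-10464 - 7822) - 1*12440 = (5690*(-1/4463) + 6703)*(-18286) - 12440 = (-5690/4463 + 6703)*(-18286) - 12440 = (29909799/4463)*(-18286) - 12440 = -546930584514/4463 - 12440 = -546986104234/4463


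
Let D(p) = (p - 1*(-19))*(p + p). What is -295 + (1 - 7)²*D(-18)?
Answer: -1591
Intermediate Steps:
D(p) = 2*p*(19 + p) (D(p) = (p + 19)*(2*p) = (19 + p)*(2*p) = 2*p*(19 + p))
-295 + (1 - 7)²*D(-18) = -295 + (1 - 7)²*(2*(-18)*(19 - 18)) = -295 + (-6)²*(2*(-18)*1) = -295 + 36*(-36) = -295 - 1296 = -1591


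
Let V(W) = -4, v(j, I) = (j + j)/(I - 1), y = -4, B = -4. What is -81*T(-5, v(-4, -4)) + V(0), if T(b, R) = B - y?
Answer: -4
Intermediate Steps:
v(j, I) = 2*j/(-1 + I) (v(j, I) = (2*j)/(-1 + I) = 2*j/(-1 + I))
T(b, R) = 0 (T(b, R) = -4 - 1*(-4) = -4 + 4 = 0)
-81*T(-5, v(-4, -4)) + V(0) = -81*0 - 4 = 0 - 4 = -4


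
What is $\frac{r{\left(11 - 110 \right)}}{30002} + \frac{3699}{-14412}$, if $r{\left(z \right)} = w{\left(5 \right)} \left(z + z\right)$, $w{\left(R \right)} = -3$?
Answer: $- \frac{17069445}{72064804} \approx -0.23686$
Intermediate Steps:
$r{\left(z \right)} = - 6 z$ ($r{\left(z \right)} = - 3 \left(z + z\right) = - 3 \cdot 2 z = - 6 z$)
$\frac{r{\left(11 - 110 \right)}}{30002} + \frac{3699}{-14412} = \frac{\left(-6\right) \left(11 - 110\right)}{30002} + \frac{3699}{-14412} = \left(-6\right) \left(-99\right) \frac{1}{30002} + 3699 \left(- \frac{1}{14412}\right) = 594 \cdot \frac{1}{30002} - \frac{1233}{4804} = \frac{297}{15001} - \frac{1233}{4804} = - \frac{17069445}{72064804}$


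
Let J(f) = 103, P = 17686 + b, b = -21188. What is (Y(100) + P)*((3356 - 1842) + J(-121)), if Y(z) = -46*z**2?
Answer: -749482734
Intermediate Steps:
P = -3502 (P = 17686 - 21188 = -3502)
(Y(100) + P)*((3356 - 1842) + J(-121)) = (-46*100**2 - 3502)*((3356 - 1842) + 103) = (-46*10000 - 3502)*(1514 + 103) = (-460000 - 3502)*1617 = -463502*1617 = -749482734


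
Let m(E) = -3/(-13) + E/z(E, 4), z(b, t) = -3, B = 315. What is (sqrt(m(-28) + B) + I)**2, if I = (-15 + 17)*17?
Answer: (1326 + sqrt(493662))**2/1521 ≈ 2705.6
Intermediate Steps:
I = 34 (I = 2*17 = 34)
m(E) = 3/13 - E/3 (m(E) = -3/(-13) + E/(-3) = -3*(-1/13) + E*(-1/3) = 3/13 - E/3)
(sqrt(m(-28) + B) + I)**2 = (sqrt((3/13 - 1/3*(-28)) + 315) + 34)**2 = (sqrt((3/13 + 28/3) + 315) + 34)**2 = (sqrt(373/39 + 315) + 34)**2 = (sqrt(12658/39) + 34)**2 = (sqrt(493662)/39 + 34)**2 = (34 + sqrt(493662)/39)**2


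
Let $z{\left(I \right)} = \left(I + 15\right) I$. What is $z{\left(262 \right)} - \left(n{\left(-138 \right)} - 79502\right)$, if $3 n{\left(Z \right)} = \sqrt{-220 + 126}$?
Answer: $152076 - \frac{i \sqrt{94}}{3} \approx 1.5208 \cdot 10^{5} - 3.2318 i$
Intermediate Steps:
$n{\left(Z \right)} = \frac{i \sqrt{94}}{3}$ ($n{\left(Z \right)} = \frac{\sqrt{-220 + 126}}{3} = \frac{\sqrt{-94}}{3} = \frac{i \sqrt{94}}{3}$)
$z{\left(I \right)} = I \left(15 + I\right)$ ($z{\left(I \right)} = \left(15 + I\right) I = I \left(15 + I\right)$)
$z{\left(262 \right)} - \left(n{\left(-138 \right)} - 79502\right) = 262 \left(15 + 262\right) - \left(\frac{i \sqrt{94}}{3} - 79502\right) = 262 \cdot 277 - \left(-79502 + \frac{i \sqrt{94}}{3}\right) = 72574 + \left(79502 - \frac{i \sqrt{94}}{3}\right) = 152076 - \frac{i \sqrt{94}}{3}$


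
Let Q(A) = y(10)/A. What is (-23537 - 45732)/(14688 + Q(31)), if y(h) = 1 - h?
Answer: -2147339/455319 ≈ -4.7161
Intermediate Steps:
Q(A) = -9/A (Q(A) = (1 - 1*10)/A = (1 - 10)/A = -9/A)
(-23537 - 45732)/(14688 + Q(31)) = (-23537 - 45732)/(14688 - 9/31) = -69269/(14688 - 9*1/31) = -69269/(14688 - 9/31) = -69269/455319/31 = -69269*31/455319 = -2147339/455319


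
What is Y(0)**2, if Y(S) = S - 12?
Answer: 144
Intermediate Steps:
Y(S) = -12 + S
Y(0)**2 = (-12 + 0)**2 = (-12)**2 = 144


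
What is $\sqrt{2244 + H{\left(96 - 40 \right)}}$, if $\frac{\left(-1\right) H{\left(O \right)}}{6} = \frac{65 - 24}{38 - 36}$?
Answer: $\sqrt{2121} \approx 46.054$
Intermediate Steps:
$H{\left(O \right)} = -123$ ($H{\left(O \right)} = - 6 \frac{65 - 24}{38 - 36} = - 6 \cdot \frac{41}{2} = - 6 \cdot 41 \cdot \frac{1}{2} = \left(-6\right) \frac{41}{2} = -123$)
$\sqrt{2244 + H{\left(96 - 40 \right)}} = \sqrt{2244 - 123} = \sqrt{2121}$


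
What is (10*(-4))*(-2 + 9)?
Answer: -280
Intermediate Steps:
(10*(-4))*(-2 + 9) = -40*7 = -280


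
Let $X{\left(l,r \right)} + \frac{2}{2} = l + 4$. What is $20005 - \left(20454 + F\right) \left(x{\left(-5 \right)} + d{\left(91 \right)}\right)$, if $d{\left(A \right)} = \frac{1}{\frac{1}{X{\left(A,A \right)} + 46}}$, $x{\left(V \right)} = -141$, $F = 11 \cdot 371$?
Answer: $44540$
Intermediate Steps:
$X{\left(l,r \right)} = 3 + l$ ($X{\left(l,r \right)} = -1 + \left(l + 4\right) = -1 + \left(4 + l\right) = 3 + l$)
$F = 4081$
$d{\left(A \right)} = 49 + A$ ($d{\left(A \right)} = \frac{1}{\frac{1}{\left(3 + A\right) + 46}} = \frac{1}{\frac{1}{49 + A}} = 49 + A$)
$20005 - \left(20454 + F\right) \left(x{\left(-5 \right)} + d{\left(91 \right)}\right) = 20005 - \left(20454 + 4081\right) \left(-141 + \left(49 + 91\right)\right) = 20005 - 24535 \left(-141 + 140\right) = 20005 - 24535 \left(-1\right) = 20005 - -24535 = 20005 + 24535 = 44540$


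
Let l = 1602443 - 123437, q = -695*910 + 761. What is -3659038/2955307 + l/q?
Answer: -2227430280008/622278307841 ≈ -3.5795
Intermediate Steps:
q = -631689 (q = -632450 + 761 = -631689)
l = 1479006
-3659038/2955307 + l/q = -3659038/2955307 + 1479006/(-631689) = -3659038*1/2955307 + 1479006*(-1/631689) = -3659038/2955307 - 493002/210563 = -2227430280008/622278307841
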